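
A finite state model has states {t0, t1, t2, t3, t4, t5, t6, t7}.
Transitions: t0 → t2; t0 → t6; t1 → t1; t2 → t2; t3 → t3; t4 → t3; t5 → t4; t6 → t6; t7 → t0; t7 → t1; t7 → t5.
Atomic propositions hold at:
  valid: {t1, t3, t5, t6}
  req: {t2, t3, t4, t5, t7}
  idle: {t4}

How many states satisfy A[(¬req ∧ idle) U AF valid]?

Sat(¬req) = {t0, t1, t6}
Sat(¬req ∧ idle) = ∅
AF valid: least fixpoint, start Z0 = {t1, t3, t5, t6}, add states with every successor in Z. Z1 = {t1, t3, t4, t5, t6}; fixed.
Sat(AF valid) = {t1, t3, t4, t5, t6}
A[(¬req ∧ idle) U AF valid]: least fixpoint, start Z0 = Sat(AF valid) = {t1, t3, t4, t5, t6}, add states in Sat(¬req ∧ idle) with every successor in Z. Already a fixed point.
Sat(A[(¬req ∧ idle) U AF valid]) = {t1, t3, t4, t5, t6}
|Sat(A[(¬req ∧ idle) U AF valid])| = |{t1, t3, t4, t5, t6}| = 5.

5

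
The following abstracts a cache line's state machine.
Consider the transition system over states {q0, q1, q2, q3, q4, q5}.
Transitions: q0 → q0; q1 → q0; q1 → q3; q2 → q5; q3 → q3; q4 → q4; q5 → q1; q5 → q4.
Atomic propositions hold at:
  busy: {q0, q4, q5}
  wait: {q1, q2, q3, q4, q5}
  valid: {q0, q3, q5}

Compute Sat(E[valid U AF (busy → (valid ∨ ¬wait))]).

{q0, q1, q2, q3, q5}

Sat(¬wait) = {q0}
Sat(valid ∨ ¬wait) = {q0, q3, q5}
Sat(busy → (valid ∨ ¬wait)) = {q0, q1, q2, q3, q5}
AF (busy → (valid ∨ ¬wait)): least fixpoint, start Z0 = {q0, q1, q2, q3, q5}, add states with every successor in Z. Already a fixed point.
Sat(AF (busy → (valid ∨ ¬wait))) = {q0, q1, q2, q3, q5}
E[valid U AF (busy → (valid ∨ ¬wait))]: least fixpoint, start Z0 = Sat(AF (busy → (valid ∨ ¬wait))) = {q0, q1, q2, q3, q5}, add states in Sat(valid) with some successor in Z. Already a fixed point.
Sat(E[valid U AF (busy → (valid ∨ ¬wait))]) = {q0, q1, q2, q3, q5}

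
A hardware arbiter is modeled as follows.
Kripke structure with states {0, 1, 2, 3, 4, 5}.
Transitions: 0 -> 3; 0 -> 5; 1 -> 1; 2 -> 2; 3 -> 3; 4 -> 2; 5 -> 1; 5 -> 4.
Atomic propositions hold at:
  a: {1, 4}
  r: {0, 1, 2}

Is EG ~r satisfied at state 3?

Sat(~r) = {3, 4, 5}
EG ~r: greatest fixpoint, start Z0 = {3, 4, 5}, keep only states in Sat with some successor in Z. Z1 = {3, 5}; Z2 = {3}; fixed.
Sat(EG ~r) = {3}
3 ∈ Sat(EG ~r) = {3}, so the formula holds at 3.

Yes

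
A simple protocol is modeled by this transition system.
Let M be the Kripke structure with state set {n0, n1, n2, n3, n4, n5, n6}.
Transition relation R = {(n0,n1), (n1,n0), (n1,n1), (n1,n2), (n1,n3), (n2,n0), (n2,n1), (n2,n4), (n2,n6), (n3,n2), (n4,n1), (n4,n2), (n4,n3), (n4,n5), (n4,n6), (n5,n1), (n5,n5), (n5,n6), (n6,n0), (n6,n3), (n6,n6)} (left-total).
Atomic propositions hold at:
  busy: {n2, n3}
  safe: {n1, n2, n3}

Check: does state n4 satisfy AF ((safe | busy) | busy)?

No

Sat(safe | busy) = {n1, n2, n3}
Sat((safe | busy) | busy) = {n1, n2, n3}
AF ((safe | busy) | busy): least fixpoint, start Z0 = {n1, n2, n3}, add states with every successor in Z. Z1 = {n0, n1, n2, n3}; fixed.
Sat(AF ((safe | busy) | busy)) = {n0, n1, n2, n3}
n4 ∉ Sat(AF ((safe | busy) | busy)) = {n0, n1, n2, n3}, so the formula does not hold at n4.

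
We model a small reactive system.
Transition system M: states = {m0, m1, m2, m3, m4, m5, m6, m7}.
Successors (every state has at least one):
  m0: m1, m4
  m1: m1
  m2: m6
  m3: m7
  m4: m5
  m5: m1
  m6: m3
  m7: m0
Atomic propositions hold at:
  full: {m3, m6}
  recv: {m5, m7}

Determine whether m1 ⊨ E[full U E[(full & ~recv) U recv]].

Sat(~recv) = {m0, m1, m2, m3, m4, m6}
Sat(full & ~recv) = {m3, m6}
E[(full & ~recv) U recv]: least fixpoint, start Z0 = Sat(recv) = {m5, m7}, add states in Sat(full & ~recv) with some successor in Z. Z1 = {m3, m5, m7}; Z2 = {m3, m5, m6, m7}; fixed.
Sat(E[(full & ~recv) U recv]) = {m3, m5, m6, m7}
E[full U E[(full & ~recv) U recv]]: least fixpoint, start Z0 = Sat(E[(full & ~recv) U recv]) = {m3, m5, m6, m7}, add states in Sat(full) with some successor in Z. Already a fixed point.
Sat(E[full U E[(full & ~recv) U recv]]) = {m3, m5, m6, m7}
m1 ∉ Sat(E[full U E[(full & ~recv) U recv]]) = {m3, m5, m6, m7}, so the formula does not hold at m1.

No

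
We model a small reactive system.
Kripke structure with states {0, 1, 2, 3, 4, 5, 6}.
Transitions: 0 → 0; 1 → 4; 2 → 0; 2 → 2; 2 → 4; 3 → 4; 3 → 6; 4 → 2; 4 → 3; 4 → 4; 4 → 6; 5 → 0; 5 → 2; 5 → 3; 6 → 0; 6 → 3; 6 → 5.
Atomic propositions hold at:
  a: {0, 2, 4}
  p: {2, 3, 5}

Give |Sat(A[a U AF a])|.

4

AF a: least fixpoint, start Z0 = {0, 2, 4}, add states with every successor in Z. Z1 = {0, 1, 2, 4}; fixed.
Sat(AF a) = {0, 1, 2, 4}
A[a U AF a]: least fixpoint, start Z0 = Sat(AF a) = {0, 1, 2, 4}, add states in Sat(a) with every successor in Z. Already a fixed point.
Sat(A[a U AF a]) = {0, 1, 2, 4}
|Sat(A[a U AF a])| = |{0, 1, 2, 4}| = 4.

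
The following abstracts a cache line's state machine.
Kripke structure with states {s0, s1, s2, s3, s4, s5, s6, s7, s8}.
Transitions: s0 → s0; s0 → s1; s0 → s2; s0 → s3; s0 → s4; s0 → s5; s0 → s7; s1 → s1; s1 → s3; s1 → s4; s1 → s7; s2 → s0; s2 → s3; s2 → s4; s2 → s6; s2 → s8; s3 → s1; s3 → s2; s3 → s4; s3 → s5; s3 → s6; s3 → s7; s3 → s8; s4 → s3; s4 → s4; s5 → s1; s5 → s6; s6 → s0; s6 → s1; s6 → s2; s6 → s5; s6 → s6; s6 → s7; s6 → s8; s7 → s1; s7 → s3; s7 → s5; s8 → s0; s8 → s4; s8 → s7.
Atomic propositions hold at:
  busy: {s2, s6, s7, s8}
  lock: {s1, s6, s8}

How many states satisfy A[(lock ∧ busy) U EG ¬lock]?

6

Sat(lock ∧ busy) = {s6, s8}
Sat(¬lock) = {s0, s2, s3, s4, s5, s7}
EG ¬lock: greatest fixpoint, start Z0 = {s0, s2, s3, s4, s5, s7}, keep only states in Sat with some successor in Z. Z1 = {s0, s2, s3, s4, s7}; fixed.
Sat(EG ¬lock) = {s0, s2, s3, s4, s7}
A[(lock ∧ busy) U EG ¬lock]: least fixpoint, start Z0 = Sat(EG ¬lock) = {s0, s2, s3, s4, s7}, add states in Sat(lock ∧ busy) with every successor in Z. Z1 = {s0, s2, s3, s4, s7, s8}; fixed.
Sat(A[(lock ∧ busy) U EG ¬lock]) = {s0, s2, s3, s4, s7, s8}
|Sat(A[(lock ∧ busy) U EG ¬lock])| = |{s0, s2, s3, s4, s7, s8}| = 6.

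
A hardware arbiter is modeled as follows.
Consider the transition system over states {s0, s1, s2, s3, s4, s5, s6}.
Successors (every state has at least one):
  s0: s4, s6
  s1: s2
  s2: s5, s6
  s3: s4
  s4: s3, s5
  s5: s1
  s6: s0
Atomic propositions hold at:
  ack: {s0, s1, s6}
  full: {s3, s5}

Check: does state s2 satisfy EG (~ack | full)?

No

Sat(~ack) = {s2, s3, s4, s5}
Sat(~ack | full) = {s2, s3, s4, s5}
EG (~ack | full): greatest fixpoint, start Z0 = {s2, s3, s4, s5}, keep only states in Sat with some successor in Z. Z1 = {s2, s3, s4}; Z2 = {s3, s4}; fixed.
Sat(EG (~ack | full)) = {s3, s4}
s2 ∉ Sat(EG (~ack | full)) = {s3, s4}, so the formula does not hold at s2.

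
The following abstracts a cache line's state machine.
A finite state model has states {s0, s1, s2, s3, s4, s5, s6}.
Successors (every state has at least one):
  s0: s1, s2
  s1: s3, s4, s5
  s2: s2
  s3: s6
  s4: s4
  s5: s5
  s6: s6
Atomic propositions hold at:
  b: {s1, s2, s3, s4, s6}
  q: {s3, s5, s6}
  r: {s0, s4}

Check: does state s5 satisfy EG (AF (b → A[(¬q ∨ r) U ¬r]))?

Sat(¬q) = {s0, s1, s2, s4}
Sat(¬q ∨ r) = {s0, s1, s2, s4}
Sat(¬r) = {s1, s2, s3, s5, s6}
A[(¬q ∨ r) U ¬r]: least fixpoint, start Z0 = Sat(¬r) = {s1, s2, s3, s5, s6}, add states in Sat(¬q ∨ r) with every successor in Z. Z1 = {s0, s1, s2, s3, s5, s6}; fixed.
Sat(A[(¬q ∨ r) U ¬r]) = {s0, s1, s2, s3, s5, s6}
Sat(b → A[(¬q ∨ r) U ¬r]) = {s0, s1, s2, s3, s5, s6}
AF (b → A[(¬q ∨ r) U ¬r]): least fixpoint, start Z0 = {s0, s1, s2, s3, s5, s6}, add states with every successor in Z. Already a fixed point.
Sat(AF (b → A[(¬q ∨ r) U ¬r])) = {s0, s1, s2, s3, s5, s6}
EG (AF (b → A[(¬q ∨ r) U ¬r])): greatest fixpoint, start Z0 = {s0, s1, s2, s3, s5, s6}, keep only states in Sat with some successor in Z. Already a fixed point.
Sat(EG (AF (b → A[(¬q ∨ r) U ¬r]))) = {s0, s1, s2, s3, s5, s6}
s5 ∈ Sat(EG (AF (b → A[(¬q ∨ r) U ¬r]))) = {s0, s1, s2, s3, s5, s6}, so the formula holds at s5.

Yes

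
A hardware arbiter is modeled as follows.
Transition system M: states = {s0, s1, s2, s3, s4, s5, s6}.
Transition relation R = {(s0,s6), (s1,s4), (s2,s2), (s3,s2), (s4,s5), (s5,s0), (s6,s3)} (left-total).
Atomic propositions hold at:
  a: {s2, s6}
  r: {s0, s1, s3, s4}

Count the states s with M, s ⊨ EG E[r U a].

E[r U a]: least fixpoint, start Z0 = Sat(a) = {s2, s6}, add states in Sat(r) with some successor in Z. Z1 = {s0, s2, s3, s6}; fixed.
Sat(E[r U a]) = {s0, s2, s3, s6}
EG E[r U a]: greatest fixpoint, start Z0 = {s0, s2, s3, s6}, keep only states in Sat with some successor in Z. Already a fixed point.
Sat(EG E[r U a]) = {s0, s2, s3, s6}
|Sat(EG E[r U a])| = |{s0, s2, s3, s6}| = 4.

4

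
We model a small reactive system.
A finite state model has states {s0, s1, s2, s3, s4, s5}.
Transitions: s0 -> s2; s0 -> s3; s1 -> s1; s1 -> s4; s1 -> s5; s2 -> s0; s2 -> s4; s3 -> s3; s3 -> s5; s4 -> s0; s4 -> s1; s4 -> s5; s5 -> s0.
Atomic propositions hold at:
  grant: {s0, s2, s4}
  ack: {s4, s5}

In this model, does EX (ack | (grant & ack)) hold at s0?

Sat(grant & ack) = {s4}
Sat(ack | (grant & ack)) = {s4, s5}
Sat(EX (ack | (grant & ack))) = {s : some successor in {s4, s5}} = {s1, s2, s3, s4}
s0 ∉ Sat(EX (ack | (grant & ack))) = {s1, s2, s3, s4}, so the formula does not hold at s0.

No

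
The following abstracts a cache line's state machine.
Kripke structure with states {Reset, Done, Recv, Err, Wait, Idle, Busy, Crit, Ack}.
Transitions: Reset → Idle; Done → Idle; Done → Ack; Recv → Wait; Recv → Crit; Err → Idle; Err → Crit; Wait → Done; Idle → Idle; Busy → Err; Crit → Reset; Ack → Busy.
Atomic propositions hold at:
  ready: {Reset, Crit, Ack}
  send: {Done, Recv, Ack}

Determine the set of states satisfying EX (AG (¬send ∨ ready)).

Sat(¬send) = {Reset, Err, Wait, Idle, Busy, Crit}
Sat(¬send ∨ ready) = {Reset, Err, Wait, Idle, Busy, Crit, Ack}
AG (¬send ∨ ready): greatest fixpoint, start Z0 = {Reset, Err, Wait, Idle, Busy, Crit, Ack}, keep only states in Sat with every successor in Z. Z1 = {Reset, Err, Idle, Busy, Crit, Ack}; fixed.
Sat(AG (¬send ∨ ready)) = {Reset, Err, Idle, Busy, Crit, Ack}
Sat(EX (AG (¬send ∨ ready))) = {s : some successor in {Reset, Err, Idle, Busy, Crit, Ack}} = {Reset, Done, Recv, Err, Idle, Busy, Crit, Ack}

{Reset, Done, Recv, Err, Idle, Busy, Crit, Ack}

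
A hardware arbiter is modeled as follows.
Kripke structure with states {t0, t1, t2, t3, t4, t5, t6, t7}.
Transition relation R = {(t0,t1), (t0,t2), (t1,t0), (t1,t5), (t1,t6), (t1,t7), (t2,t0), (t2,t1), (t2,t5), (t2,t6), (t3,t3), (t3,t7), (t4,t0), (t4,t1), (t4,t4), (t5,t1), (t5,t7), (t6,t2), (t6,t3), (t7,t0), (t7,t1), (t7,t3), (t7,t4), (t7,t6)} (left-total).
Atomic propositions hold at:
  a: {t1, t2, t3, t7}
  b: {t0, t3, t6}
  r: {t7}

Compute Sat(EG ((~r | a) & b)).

Sat(~r) = {t0, t1, t2, t3, t4, t5, t6}
Sat(~r | a) = {t0, t1, t2, t3, t4, t5, t6, t7}
Sat((~r | a) & b) = {t0, t3, t6}
EG ((~r | a) & b): greatest fixpoint, start Z0 = {t0, t3, t6}, keep only states in Sat with some successor in Z. Z1 = {t3, t6}; fixed.
Sat(EG ((~r | a) & b)) = {t3, t6}

{t3, t6}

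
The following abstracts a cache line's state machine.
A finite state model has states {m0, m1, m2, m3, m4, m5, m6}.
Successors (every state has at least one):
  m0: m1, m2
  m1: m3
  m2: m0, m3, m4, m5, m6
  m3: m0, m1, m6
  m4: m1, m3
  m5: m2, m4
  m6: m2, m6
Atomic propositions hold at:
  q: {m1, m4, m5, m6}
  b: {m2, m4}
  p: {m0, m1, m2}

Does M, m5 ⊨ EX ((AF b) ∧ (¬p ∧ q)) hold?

AF b: least fixpoint, start Z0 = {m2, m4}, add states with every successor in Z. Z1 = {m2, m4, m5}; fixed.
Sat(AF b) = {m2, m4, m5}
Sat(¬p) = {m3, m4, m5, m6}
Sat(¬p ∧ q) = {m4, m5, m6}
Sat((AF b) ∧ (¬p ∧ q)) = {m4, m5}
Sat(EX ((AF b) ∧ (¬p ∧ q))) = {s : some successor in {m4, m5}} = {m2, m5}
m5 ∈ Sat(EX ((AF b) ∧ (¬p ∧ q))) = {m2, m5}, so the formula holds at m5.

Yes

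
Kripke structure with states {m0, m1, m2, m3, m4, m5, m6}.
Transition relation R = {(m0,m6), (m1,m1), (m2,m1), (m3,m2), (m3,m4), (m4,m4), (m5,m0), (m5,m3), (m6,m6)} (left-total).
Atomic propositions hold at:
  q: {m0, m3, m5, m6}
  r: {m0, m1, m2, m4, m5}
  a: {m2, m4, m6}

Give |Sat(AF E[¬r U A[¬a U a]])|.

Sat(¬r) = {m3, m6}
Sat(¬a) = {m0, m1, m3, m5}
A[¬a U a]: least fixpoint, start Z0 = Sat(a) = {m2, m4, m6}, add states in Sat(¬a) with every successor in Z. Z1 = {m0, m2, m3, m4, m6}; Z2 = {m0, m2, m3, m4, m5, m6}; fixed.
Sat(A[¬a U a]) = {m0, m2, m3, m4, m5, m6}
E[¬r U A[¬a U a]]: least fixpoint, start Z0 = Sat(A[¬a U a]) = {m0, m2, m3, m4, m5, m6}, add states in Sat(¬r) with some successor in Z. Already a fixed point.
Sat(E[¬r U A[¬a U a]]) = {m0, m2, m3, m4, m5, m6}
AF E[¬r U A[¬a U a]]: least fixpoint, start Z0 = {m0, m2, m3, m4, m5, m6}, add states with every successor in Z. Already a fixed point.
Sat(AF E[¬r U A[¬a U a]]) = {m0, m2, m3, m4, m5, m6}
|Sat(AF E[¬r U A[¬a U a]])| = |{m0, m2, m3, m4, m5, m6}| = 6.

6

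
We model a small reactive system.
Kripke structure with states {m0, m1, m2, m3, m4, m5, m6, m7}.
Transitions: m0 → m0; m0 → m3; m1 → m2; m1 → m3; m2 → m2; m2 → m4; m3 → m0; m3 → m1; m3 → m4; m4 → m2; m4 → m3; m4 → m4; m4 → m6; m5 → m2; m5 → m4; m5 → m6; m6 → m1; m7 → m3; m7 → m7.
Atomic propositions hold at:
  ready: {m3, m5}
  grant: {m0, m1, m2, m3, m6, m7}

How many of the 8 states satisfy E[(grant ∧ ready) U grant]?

Sat(grant ∧ ready) = {m3}
E[(grant ∧ ready) U grant]: least fixpoint, start Z0 = Sat(grant) = {m0, m1, m2, m3, m6, m7}, add states in Sat(grant ∧ ready) with some successor in Z. Already a fixed point.
Sat(E[(grant ∧ ready) U grant]) = {m0, m1, m2, m3, m6, m7}
|Sat(E[(grant ∧ ready) U grant])| = |{m0, m1, m2, m3, m6, m7}| = 6.

6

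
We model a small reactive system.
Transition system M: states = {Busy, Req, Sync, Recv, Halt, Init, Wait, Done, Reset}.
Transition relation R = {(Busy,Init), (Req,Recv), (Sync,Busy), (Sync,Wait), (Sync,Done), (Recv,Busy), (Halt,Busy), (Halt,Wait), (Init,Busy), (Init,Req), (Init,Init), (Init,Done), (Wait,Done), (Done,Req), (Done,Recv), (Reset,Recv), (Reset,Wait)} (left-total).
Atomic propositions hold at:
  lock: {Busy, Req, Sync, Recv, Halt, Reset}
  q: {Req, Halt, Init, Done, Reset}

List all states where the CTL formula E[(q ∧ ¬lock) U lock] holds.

Sat(¬lock) = {Init, Wait, Done}
Sat(q ∧ ¬lock) = {Init, Done}
E[(q ∧ ¬lock) U lock]: least fixpoint, start Z0 = Sat(lock) = {Busy, Req, Sync, Recv, Halt, Reset}, add states in Sat(q ∧ ¬lock) with some successor in Z. Z1 = {Busy, Req, Sync, Recv, Halt, Init, Done, Reset}; fixed.
Sat(E[(q ∧ ¬lock) U lock]) = {Busy, Req, Sync, Recv, Halt, Init, Done, Reset}

{Busy, Req, Sync, Recv, Halt, Init, Done, Reset}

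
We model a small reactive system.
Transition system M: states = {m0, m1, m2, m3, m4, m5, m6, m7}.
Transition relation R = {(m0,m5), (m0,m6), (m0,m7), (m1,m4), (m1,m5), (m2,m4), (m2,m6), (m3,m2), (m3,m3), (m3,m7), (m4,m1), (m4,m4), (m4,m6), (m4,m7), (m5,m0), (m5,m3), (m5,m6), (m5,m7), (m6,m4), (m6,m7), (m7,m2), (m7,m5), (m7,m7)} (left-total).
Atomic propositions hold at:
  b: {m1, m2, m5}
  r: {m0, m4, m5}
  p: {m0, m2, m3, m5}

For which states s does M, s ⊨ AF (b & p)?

Sat(b & p) = {m2, m5}
AF (b & p): least fixpoint, start Z0 = {m2, m5}, add states with every successor in Z. Already a fixed point.
Sat(AF (b & p)) = {m2, m5}

{m2, m5}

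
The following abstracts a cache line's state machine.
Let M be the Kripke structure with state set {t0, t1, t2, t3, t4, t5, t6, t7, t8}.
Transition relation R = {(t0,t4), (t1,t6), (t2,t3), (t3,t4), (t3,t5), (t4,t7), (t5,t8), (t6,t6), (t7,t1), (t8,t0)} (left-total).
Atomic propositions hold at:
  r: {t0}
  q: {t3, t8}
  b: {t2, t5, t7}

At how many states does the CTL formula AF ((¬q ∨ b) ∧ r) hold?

3

Sat(¬q) = {t0, t1, t2, t4, t5, t6, t7}
Sat(¬q ∨ b) = {t0, t1, t2, t4, t5, t6, t7}
Sat((¬q ∨ b) ∧ r) = {t0}
AF ((¬q ∨ b) ∧ r): least fixpoint, start Z0 = {t0}, add states with every successor in Z. Z1 = {t0, t8}; Z2 = {t0, t5, t8}; fixed.
Sat(AF ((¬q ∨ b) ∧ r)) = {t0, t5, t8}
|Sat(AF ((¬q ∨ b) ∧ r))| = |{t0, t5, t8}| = 3.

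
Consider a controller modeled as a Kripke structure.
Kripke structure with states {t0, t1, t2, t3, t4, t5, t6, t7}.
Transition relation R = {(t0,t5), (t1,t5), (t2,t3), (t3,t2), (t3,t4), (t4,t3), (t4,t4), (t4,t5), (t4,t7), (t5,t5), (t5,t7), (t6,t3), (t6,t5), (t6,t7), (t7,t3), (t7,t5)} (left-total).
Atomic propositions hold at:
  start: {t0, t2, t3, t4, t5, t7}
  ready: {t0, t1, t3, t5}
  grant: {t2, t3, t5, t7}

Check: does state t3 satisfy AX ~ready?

Yes

Sat(~ready) = {t2, t4, t6, t7}
Sat(AX ~ready) = {s : every successor in {t2, t4, t6, t7}} = {t3}
t3 ∈ Sat(AX ~ready) = {t3}, so the formula holds at t3.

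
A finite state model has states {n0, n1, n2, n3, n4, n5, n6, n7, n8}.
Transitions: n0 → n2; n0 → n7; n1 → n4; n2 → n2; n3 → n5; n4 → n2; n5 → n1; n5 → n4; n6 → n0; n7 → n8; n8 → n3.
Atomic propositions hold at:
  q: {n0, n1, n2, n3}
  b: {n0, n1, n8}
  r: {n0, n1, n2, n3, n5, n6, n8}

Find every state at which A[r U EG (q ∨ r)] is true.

Sat(q ∨ r) = {n0, n1, n2, n3, n5, n6, n8}
EG (q ∨ r): greatest fixpoint, start Z0 = {n0, n1, n2, n3, n5, n6, n8}, keep only states in Sat with some successor in Z. Z1 = {n0, n2, n3, n5, n6, n8}; Z2 = {n0, n2, n3, n6, n8}; Z3 = {n0, n2, n6, n8}; Z4 = {n0, n2, n6}; fixed.
Sat(EG (q ∨ r)) = {n0, n2, n6}
A[r U EG (q ∨ r)]: least fixpoint, start Z0 = Sat(EG (q ∨ r)) = {n0, n2, n6}, add states in Sat(r) with every successor in Z. Already a fixed point.
Sat(A[r U EG (q ∨ r)]) = {n0, n2, n6}

{n0, n2, n6}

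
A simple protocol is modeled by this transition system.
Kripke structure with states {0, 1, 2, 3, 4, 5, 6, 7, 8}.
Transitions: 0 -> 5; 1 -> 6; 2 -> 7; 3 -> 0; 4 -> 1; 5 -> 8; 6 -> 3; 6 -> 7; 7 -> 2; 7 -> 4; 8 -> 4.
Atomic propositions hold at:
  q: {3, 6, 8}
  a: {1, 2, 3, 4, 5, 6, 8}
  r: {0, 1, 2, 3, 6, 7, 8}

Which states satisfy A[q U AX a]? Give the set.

Sat(AX a) = {s : every successor in {1, 2, 3, 4, 5, 6, 8}} = {0, 1, 4, 5, 7, 8}
A[q U AX a]: least fixpoint, start Z0 = Sat(AX a) = {0, 1, 4, 5, 7, 8}, add states in Sat(q) with every successor in Z. Z1 = {0, 1, 3, 4, 5, 7, 8}; Z2 = {0, 1, 3, 4, 5, 6, 7, 8}; fixed.
Sat(A[q U AX a]) = {0, 1, 3, 4, 5, 6, 7, 8}

{0, 1, 3, 4, 5, 6, 7, 8}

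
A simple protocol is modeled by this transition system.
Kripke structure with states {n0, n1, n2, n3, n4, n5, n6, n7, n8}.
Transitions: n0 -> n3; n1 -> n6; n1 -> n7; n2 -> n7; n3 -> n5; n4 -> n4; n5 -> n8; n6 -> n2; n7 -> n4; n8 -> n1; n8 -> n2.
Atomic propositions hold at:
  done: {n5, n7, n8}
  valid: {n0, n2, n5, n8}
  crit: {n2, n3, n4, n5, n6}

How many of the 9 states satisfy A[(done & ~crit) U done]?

3

Sat(~crit) = {n0, n1, n7, n8}
Sat(done & ~crit) = {n7, n8}
A[(done & ~crit) U done]: least fixpoint, start Z0 = Sat(done) = {n5, n7, n8}, add states in Sat(done & ~crit) with every successor in Z. Already a fixed point.
Sat(A[(done & ~crit) U done]) = {n5, n7, n8}
|Sat(A[(done & ~crit) U done])| = |{n5, n7, n8}| = 3.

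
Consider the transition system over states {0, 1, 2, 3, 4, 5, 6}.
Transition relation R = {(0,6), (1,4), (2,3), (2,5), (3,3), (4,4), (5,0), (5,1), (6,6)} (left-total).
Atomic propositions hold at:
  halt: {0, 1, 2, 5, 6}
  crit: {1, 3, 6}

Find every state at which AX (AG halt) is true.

{0, 6}

AG halt: greatest fixpoint, start Z0 = {0, 1, 2, 5, 6}, keep only states in Sat with every successor in Z. Z1 = {0, 5, 6}; Z2 = {0, 6}; fixed.
Sat(AG halt) = {0, 6}
Sat(AX (AG halt)) = {s : every successor in {0, 6}} = {0, 6}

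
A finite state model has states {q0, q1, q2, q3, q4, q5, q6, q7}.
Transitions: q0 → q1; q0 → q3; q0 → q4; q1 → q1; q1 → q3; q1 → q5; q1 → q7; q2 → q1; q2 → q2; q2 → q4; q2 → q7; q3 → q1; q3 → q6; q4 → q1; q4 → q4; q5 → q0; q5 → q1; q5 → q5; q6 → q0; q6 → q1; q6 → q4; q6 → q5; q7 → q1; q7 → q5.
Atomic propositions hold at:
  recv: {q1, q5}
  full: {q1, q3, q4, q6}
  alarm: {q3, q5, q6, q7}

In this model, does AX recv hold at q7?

Sat(AX recv) = {s : every successor in {q1, q5}} = {q7}
q7 ∈ Sat(AX recv) = {q7}, so the formula holds at q7.

Yes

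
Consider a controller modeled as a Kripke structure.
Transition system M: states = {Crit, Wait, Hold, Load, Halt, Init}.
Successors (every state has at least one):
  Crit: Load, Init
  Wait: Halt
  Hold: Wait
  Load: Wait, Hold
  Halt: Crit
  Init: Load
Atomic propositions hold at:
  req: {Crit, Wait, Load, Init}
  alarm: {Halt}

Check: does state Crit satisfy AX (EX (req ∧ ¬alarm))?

Sat(¬alarm) = {Crit, Wait, Hold, Load, Init}
Sat(req ∧ ¬alarm) = {Crit, Wait, Load, Init}
Sat(EX (req ∧ ¬alarm)) = {s : some successor in {Crit, Wait, Load, Init}} = {Crit, Hold, Load, Halt, Init}
Sat(AX (EX (req ∧ ¬alarm))) = {s : every successor in {Crit, Hold, Load, Halt, Init}} = {Crit, Wait, Halt, Init}
Crit ∈ Sat(AX (EX (req ∧ ¬alarm))) = {Crit, Wait, Halt, Init}, so the formula holds at Crit.

Yes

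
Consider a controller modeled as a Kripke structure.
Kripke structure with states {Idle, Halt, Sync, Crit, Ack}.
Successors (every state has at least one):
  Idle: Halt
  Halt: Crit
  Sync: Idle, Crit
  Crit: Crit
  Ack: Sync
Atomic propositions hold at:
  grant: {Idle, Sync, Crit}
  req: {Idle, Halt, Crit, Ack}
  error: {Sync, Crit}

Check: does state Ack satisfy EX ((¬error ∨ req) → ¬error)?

Sat(¬error) = {Idle, Halt, Ack}
Sat(¬error ∨ req) = {Idle, Halt, Crit, Ack}
Sat((¬error ∨ req) → ¬error) = {Idle, Halt, Sync, Ack}
Sat(EX ((¬error ∨ req) → ¬error)) = {s : some successor in {Idle, Halt, Sync, Ack}} = {Idle, Sync, Ack}
Ack ∈ Sat(EX ((¬error ∨ req) → ¬error)) = {Idle, Sync, Ack}, so the formula holds at Ack.

Yes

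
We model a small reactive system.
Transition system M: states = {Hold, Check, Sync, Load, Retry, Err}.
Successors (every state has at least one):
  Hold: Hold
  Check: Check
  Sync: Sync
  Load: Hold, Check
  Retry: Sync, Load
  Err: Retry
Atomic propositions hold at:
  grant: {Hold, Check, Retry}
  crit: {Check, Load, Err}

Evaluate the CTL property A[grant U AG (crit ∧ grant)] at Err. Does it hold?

Sat(crit ∧ grant) = {Check}
AG (crit ∧ grant): greatest fixpoint, start Z0 = {Check}, keep only states in Sat with every successor in Z. Already a fixed point.
Sat(AG (crit ∧ grant)) = {Check}
A[grant U AG (crit ∧ grant)]: least fixpoint, start Z0 = Sat(AG (crit ∧ grant)) = {Check}, add states in Sat(grant) with every successor in Z. Already a fixed point.
Sat(A[grant U AG (crit ∧ grant)]) = {Check}
Err ∉ Sat(A[grant U AG (crit ∧ grant)]) = {Check}, so the formula does not hold at Err.

No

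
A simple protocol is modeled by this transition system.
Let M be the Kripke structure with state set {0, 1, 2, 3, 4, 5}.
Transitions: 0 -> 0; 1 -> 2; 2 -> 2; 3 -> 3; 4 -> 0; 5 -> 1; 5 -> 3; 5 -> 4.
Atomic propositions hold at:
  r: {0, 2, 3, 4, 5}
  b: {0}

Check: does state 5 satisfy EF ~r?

Yes

Sat(~r) = {1}
EF ~r: least fixpoint, start Z0 = {1}, add states with some successor in Z. Z1 = {1, 5}; fixed.
Sat(EF ~r) = {1, 5}
5 ∈ Sat(EF ~r) = {1, 5}, so the formula holds at 5.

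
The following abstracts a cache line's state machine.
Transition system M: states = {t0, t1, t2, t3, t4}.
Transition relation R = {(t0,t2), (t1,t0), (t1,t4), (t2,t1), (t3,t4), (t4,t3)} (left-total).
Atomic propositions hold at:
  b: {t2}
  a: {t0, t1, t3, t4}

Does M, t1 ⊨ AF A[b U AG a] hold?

AG a: greatest fixpoint, start Z0 = {t0, t1, t3, t4}, keep only states in Sat with every successor in Z. Z1 = {t1, t3, t4}; Z2 = {t3, t4}; fixed.
Sat(AG a) = {t3, t4}
A[b U AG a]: least fixpoint, start Z0 = Sat(AG a) = {t3, t4}, add states in Sat(b) with every successor in Z. Already a fixed point.
Sat(A[b U AG a]) = {t3, t4}
AF A[b U AG a]: least fixpoint, start Z0 = {t3, t4}, add states with every successor in Z. Already a fixed point.
Sat(AF A[b U AG a]) = {t3, t4}
t1 ∉ Sat(AF A[b U AG a]) = {t3, t4}, so the formula does not hold at t1.

No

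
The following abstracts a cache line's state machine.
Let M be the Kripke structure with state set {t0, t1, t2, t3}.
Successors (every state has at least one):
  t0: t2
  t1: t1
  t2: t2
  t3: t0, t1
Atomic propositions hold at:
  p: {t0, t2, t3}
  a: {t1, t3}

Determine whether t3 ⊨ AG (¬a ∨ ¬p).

No

Sat(¬a) = {t0, t2}
Sat(¬p) = {t1}
Sat(¬a ∨ ¬p) = {t0, t1, t2}
AG (¬a ∨ ¬p): greatest fixpoint, start Z0 = {t0, t1, t2}, keep only states in Sat with every successor in Z. Already a fixed point.
Sat(AG (¬a ∨ ¬p)) = {t0, t1, t2}
t3 ∉ Sat(AG (¬a ∨ ¬p)) = {t0, t1, t2}, so the formula does not hold at t3.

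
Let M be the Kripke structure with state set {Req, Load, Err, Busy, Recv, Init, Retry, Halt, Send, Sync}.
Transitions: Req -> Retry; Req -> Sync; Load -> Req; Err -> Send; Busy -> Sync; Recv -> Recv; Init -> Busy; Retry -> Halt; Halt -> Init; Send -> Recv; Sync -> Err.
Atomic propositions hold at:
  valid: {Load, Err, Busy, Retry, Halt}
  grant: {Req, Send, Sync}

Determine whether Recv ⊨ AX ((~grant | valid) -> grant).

Sat(~grant) = {Load, Err, Busy, Recv, Init, Retry, Halt}
Sat(~grant | valid) = {Load, Err, Busy, Recv, Init, Retry, Halt}
Sat((~grant | valid) -> grant) = {Req, Send, Sync}
Sat(AX ((~grant | valid) -> grant)) = {s : every successor in {Req, Send, Sync}} = {Load, Err, Busy}
Recv ∉ Sat(AX ((~grant | valid) -> grant)) = {Load, Err, Busy}, so the formula does not hold at Recv.

No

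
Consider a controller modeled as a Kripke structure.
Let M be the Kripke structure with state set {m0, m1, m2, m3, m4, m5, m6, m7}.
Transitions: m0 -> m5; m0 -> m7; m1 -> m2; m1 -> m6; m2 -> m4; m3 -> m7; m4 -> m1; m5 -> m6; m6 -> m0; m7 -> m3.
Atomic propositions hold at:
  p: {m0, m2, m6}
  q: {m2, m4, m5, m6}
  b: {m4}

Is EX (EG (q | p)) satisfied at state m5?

Sat(q | p) = {m0, m2, m4, m5, m6}
EG (q | p): greatest fixpoint, start Z0 = {m0, m2, m4, m5, m6}, keep only states in Sat with some successor in Z. Z1 = {m0, m2, m5, m6}; Z2 = {m0, m5, m6}; fixed.
Sat(EG (q | p)) = {m0, m5, m6}
Sat(EX (EG (q | p))) = {s : some successor in {m0, m5, m6}} = {m0, m1, m5, m6}
m5 ∈ Sat(EX (EG (q | p))) = {m0, m1, m5, m6}, so the formula holds at m5.

Yes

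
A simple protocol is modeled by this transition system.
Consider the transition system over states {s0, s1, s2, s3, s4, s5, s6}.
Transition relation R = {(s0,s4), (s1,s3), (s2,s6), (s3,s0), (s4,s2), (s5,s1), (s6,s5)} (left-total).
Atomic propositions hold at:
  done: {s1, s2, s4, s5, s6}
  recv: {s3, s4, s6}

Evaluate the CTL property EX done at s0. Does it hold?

Yes

Sat(EX done) = {s : some successor in {s1, s2, s4, s5, s6}} = {s0, s2, s4, s5, s6}
s0 ∈ Sat(EX done) = {s0, s2, s4, s5, s6}, so the formula holds at s0.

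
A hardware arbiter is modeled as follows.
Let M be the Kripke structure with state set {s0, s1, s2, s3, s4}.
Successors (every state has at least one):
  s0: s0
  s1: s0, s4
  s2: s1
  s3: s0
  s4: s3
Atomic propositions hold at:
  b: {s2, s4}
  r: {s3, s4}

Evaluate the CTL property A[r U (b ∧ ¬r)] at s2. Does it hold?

Yes

Sat(¬r) = {s0, s1, s2}
Sat(b ∧ ¬r) = {s2}
A[r U (b ∧ ¬r)]: least fixpoint, start Z0 = Sat((b ∧ ¬r)) = {s2}, add states in Sat(r) with every successor in Z. Already a fixed point.
Sat(A[r U (b ∧ ¬r)]) = {s2}
s2 ∈ Sat(A[r U (b ∧ ¬r)]) = {s2}, so the formula holds at s2.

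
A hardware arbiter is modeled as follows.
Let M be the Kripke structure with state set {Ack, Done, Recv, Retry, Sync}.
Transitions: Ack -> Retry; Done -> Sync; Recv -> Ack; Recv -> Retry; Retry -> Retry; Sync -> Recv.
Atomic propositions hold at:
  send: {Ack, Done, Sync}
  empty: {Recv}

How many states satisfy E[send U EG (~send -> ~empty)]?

2

Sat(~send) = {Recv, Retry}
Sat(~empty) = {Ack, Done, Retry, Sync}
Sat(~send -> ~empty) = {Ack, Done, Retry, Sync}
EG (~send -> ~empty): greatest fixpoint, start Z0 = {Ack, Done, Retry, Sync}, keep only states in Sat with some successor in Z. Z1 = {Ack, Done, Retry}; Z2 = {Ack, Retry}; fixed.
Sat(EG (~send -> ~empty)) = {Ack, Retry}
E[send U EG (~send -> ~empty)]: least fixpoint, start Z0 = Sat(EG (~send -> ~empty)) = {Ack, Retry}, add states in Sat(send) with some successor in Z. Already a fixed point.
Sat(E[send U EG (~send -> ~empty)]) = {Ack, Retry}
|Sat(E[send U EG (~send -> ~empty)])| = |{Ack, Retry}| = 2.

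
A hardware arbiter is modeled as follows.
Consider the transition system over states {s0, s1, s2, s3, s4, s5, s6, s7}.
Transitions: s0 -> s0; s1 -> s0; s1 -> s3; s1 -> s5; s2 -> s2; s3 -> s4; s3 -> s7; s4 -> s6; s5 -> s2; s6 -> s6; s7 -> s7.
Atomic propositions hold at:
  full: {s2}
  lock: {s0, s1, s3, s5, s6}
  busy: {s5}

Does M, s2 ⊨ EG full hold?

Yes

EG full: greatest fixpoint, start Z0 = {s2}, keep only states in Sat with some successor in Z. Already a fixed point.
Sat(EG full) = {s2}
s2 ∈ Sat(EG full) = {s2}, so the formula holds at s2.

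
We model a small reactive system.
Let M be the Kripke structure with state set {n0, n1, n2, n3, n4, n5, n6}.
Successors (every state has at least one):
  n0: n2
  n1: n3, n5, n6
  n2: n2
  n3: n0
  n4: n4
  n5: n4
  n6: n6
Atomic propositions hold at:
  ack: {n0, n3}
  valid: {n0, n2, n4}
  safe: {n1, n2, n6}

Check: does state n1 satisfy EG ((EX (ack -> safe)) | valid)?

Yes

Sat(ack -> safe) = {n1, n2, n4, n5, n6}
Sat(EX (ack -> safe)) = {s : some successor in {n1, n2, n4, n5, n6}} = {n0, n1, n2, n4, n5, n6}
Sat((EX (ack -> safe)) | valid) = {n0, n1, n2, n4, n5, n6}
EG ((EX (ack -> safe)) | valid): greatest fixpoint, start Z0 = {n0, n1, n2, n4, n5, n6}, keep only states in Sat with some successor in Z. Already a fixed point.
Sat(EG ((EX (ack -> safe)) | valid)) = {n0, n1, n2, n4, n5, n6}
n1 ∈ Sat(EG ((EX (ack -> safe)) | valid)) = {n0, n1, n2, n4, n5, n6}, so the formula holds at n1.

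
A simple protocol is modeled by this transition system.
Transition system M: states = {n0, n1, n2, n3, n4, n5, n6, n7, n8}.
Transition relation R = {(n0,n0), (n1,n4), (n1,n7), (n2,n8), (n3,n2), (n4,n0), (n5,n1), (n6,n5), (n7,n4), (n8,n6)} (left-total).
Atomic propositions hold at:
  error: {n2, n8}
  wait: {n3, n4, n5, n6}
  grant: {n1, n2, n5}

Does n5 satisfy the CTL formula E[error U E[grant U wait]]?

E[grant U wait]: least fixpoint, start Z0 = Sat(wait) = {n3, n4, n5, n6}, add states in Sat(grant) with some successor in Z. Z1 = {n1, n3, n4, n5, n6}; fixed.
Sat(E[grant U wait]) = {n1, n3, n4, n5, n6}
E[error U E[grant U wait]]: least fixpoint, start Z0 = Sat(E[grant U wait]) = {n1, n3, n4, n5, n6}, add states in Sat(error) with some successor in Z. Z1 = {n1, n3, n4, n5, n6, n8}; Z2 = {n1, n2, n3, n4, n5, n6, n8}; fixed.
Sat(E[error U E[grant U wait]]) = {n1, n2, n3, n4, n5, n6, n8}
n5 ∈ Sat(E[error U E[grant U wait]]) = {n1, n2, n3, n4, n5, n6, n8}, so the formula holds at n5.

Yes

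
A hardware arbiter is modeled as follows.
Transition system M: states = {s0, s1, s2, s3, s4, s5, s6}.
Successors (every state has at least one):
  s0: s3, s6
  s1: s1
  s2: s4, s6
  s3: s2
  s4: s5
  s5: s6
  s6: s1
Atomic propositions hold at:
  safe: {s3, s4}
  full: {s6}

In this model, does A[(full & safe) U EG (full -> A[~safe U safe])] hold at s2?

No

Sat(full & safe) = ∅
Sat(~safe) = {s0, s1, s2, s5, s6}
A[~safe U safe]: least fixpoint, start Z0 = Sat(safe) = {s3, s4}, add states in Sat(~safe) with every successor in Z. Already a fixed point.
Sat(A[~safe U safe]) = {s3, s4}
Sat(full -> A[~safe U safe]) = {s0, s1, s2, s3, s4, s5}
EG (full -> A[~safe U safe]): greatest fixpoint, start Z0 = {s0, s1, s2, s3, s4, s5}, keep only states in Sat with some successor in Z. Z1 = {s0, s1, s2, s3, s4}; Z2 = {s0, s1, s2, s3}; Z3 = {s0, s1, s3}; Z4 = {s0, s1}; Z5 = {s1}; fixed.
Sat(EG (full -> A[~safe U safe])) = {s1}
A[(full & safe) U EG (full -> A[~safe U safe])]: least fixpoint, start Z0 = Sat(EG (full -> A[~safe U safe])) = {s1}, add states in Sat(full & safe) with every successor in Z. Already a fixed point.
Sat(A[(full & safe) U EG (full -> A[~safe U safe])]) = {s1}
s2 ∉ Sat(A[(full & safe) U EG (full -> A[~safe U safe])]) = {s1}, so the formula does not hold at s2.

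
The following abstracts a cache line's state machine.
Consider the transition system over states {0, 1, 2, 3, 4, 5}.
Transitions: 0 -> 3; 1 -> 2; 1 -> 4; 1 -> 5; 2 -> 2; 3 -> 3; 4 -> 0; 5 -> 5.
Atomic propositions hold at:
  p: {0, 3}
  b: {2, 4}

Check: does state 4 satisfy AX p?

Sat(AX p) = {s : every successor in {0, 3}} = {0, 3, 4}
4 ∈ Sat(AX p) = {0, 3, 4}, so the formula holds at 4.

Yes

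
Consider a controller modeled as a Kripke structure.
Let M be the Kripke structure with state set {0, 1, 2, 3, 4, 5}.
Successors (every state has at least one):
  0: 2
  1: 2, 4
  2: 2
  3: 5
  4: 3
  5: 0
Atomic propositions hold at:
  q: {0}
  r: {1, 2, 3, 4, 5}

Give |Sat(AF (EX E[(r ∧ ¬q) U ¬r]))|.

4

Sat(¬q) = {1, 2, 3, 4, 5}
Sat(r ∧ ¬q) = {1, 2, 3, 4, 5}
Sat(¬r) = {0}
E[(r ∧ ¬q) U ¬r]: least fixpoint, start Z0 = Sat(¬r) = {0}, add states in Sat(r ∧ ¬q) with some successor in Z. Z1 = {0, 5}; Z2 = {0, 3, 5}; Z3 = {0, 3, 4, 5}; Z4 = {0, 1, 3, 4, 5}; fixed.
Sat(E[(r ∧ ¬q) U ¬r]) = {0, 1, 3, 4, 5}
Sat(EX E[(r ∧ ¬q) U ¬r]) = {s : some successor in {0, 1, 3, 4, 5}} = {1, 3, 4, 5}
AF (EX E[(r ∧ ¬q) U ¬r]): least fixpoint, start Z0 = {1, 3, 4, 5}, add states with every successor in Z. Already a fixed point.
Sat(AF (EX E[(r ∧ ¬q) U ¬r])) = {1, 3, 4, 5}
|Sat(AF (EX E[(r ∧ ¬q) U ¬r]))| = |{1, 3, 4, 5}| = 4.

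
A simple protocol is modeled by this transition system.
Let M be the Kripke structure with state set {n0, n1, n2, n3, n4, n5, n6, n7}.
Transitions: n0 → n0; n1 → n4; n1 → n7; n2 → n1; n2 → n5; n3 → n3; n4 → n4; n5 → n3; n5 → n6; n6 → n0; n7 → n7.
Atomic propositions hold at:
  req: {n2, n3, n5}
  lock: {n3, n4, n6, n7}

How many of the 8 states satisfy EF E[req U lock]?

E[req U lock]: least fixpoint, start Z0 = Sat(lock) = {n3, n4, n6, n7}, add states in Sat(req) with some successor in Z. Z1 = {n3, n4, n5, n6, n7}; Z2 = {n2, n3, n4, n5, n6, n7}; fixed.
Sat(E[req U lock]) = {n2, n3, n4, n5, n6, n7}
EF E[req U lock]: least fixpoint, start Z0 = {n2, n3, n4, n5, n6, n7}, add states with some successor in Z. Z1 = {n1, n2, n3, n4, n5, n6, n7}; fixed.
Sat(EF E[req U lock]) = {n1, n2, n3, n4, n5, n6, n7}
|Sat(EF E[req U lock])| = |{n1, n2, n3, n4, n5, n6, n7}| = 7.

7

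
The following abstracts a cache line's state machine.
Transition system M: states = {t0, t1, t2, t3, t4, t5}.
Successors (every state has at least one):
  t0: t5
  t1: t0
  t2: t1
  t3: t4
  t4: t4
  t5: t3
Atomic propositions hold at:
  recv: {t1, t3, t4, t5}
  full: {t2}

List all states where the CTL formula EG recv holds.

{t3, t4, t5}

EG recv: greatest fixpoint, start Z0 = {t1, t3, t4, t5}, keep only states in Sat with some successor in Z. Z1 = {t3, t4, t5}; fixed.
Sat(EG recv) = {t3, t4, t5}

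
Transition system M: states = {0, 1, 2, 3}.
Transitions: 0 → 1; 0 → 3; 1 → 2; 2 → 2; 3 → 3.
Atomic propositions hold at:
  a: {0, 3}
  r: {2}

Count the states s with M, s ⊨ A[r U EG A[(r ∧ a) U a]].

Sat(r ∧ a) = ∅
A[(r ∧ a) U a]: least fixpoint, start Z0 = Sat(a) = {0, 3}, add states in Sat(r ∧ a) with every successor in Z. Already a fixed point.
Sat(A[(r ∧ a) U a]) = {0, 3}
EG A[(r ∧ a) U a]: greatest fixpoint, start Z0 = {0, 3}, keep only states in Sat with some successor in Z. Already a fixed point.
Sat(EG A[(r ∧ a) U a]) = {0, 3}
A[r U EG A[(r ∧ a) U a]]: least fixpoint, start Z0 = Sat(EG A[(r ∧ a) U a]) = {0, 3}, add states in Sat(r) with every successor in Z. Already a fixed point.
Sat(A[r U EG A[(r ∧ a) U a]]) = {0, 3}
|Sat(A[r U EG A[(r ∧ a) U a]])| = |{0, 3}| = 2.

2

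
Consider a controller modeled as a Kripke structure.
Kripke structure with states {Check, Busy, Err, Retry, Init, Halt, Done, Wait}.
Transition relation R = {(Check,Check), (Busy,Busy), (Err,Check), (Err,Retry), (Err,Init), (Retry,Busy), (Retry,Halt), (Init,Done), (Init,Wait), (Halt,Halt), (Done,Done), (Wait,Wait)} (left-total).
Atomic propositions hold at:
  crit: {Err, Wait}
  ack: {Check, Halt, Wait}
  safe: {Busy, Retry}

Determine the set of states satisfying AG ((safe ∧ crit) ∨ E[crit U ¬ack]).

Sat(safe ∧ crit) = ∅
Sat(¬ack) = {Busy, Err, Retry, Init, Done}
E[crit U ¬ack]: least fixpoint, start Z0 = Sat(¬ack) = {Busy, Err, Retry, Init, Done}, add states in Sat(crit) with some successor in Z. Already a fixed point.
Sat(E[crit U ¬ack]) = {Busy, Err, Retry, Init, Done}
Sat((safe ∧ crit) ∨ E[crit U ¬ack]) = {Busy, Err, Retry, Init, Done}
AG ((safe ∧ crit) ∨ E[crit U ¬ack]): greatest fixpoint, start Z0 = {Busy, Err, Retry, Init, Done}, keep only states in Sat with every successor in Z. Z1 = {Busy, Done}; fixed.
Sat(AG ((safe ∧ crit) ∨ E[crit U ¬ack])) = {Busy, Done}

{Busy, Done}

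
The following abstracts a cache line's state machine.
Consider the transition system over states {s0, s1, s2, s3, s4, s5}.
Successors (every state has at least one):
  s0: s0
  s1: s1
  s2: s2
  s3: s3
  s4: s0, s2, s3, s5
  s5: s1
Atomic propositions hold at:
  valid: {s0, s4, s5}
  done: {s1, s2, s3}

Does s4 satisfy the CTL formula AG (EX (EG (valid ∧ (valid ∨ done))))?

No

Sat(valid ∨ done) = {s0, s1, s2, s3, s4, s5}
Sat(valid ∧ (valid ∨ done)) = {s0, s4, s5}
EG (valid ∧ (valid ∨ done)): greatest fixpoint, start Z0 = {s0, s4, s5}, keep only states in Sat with some successor in Z. Z1 = {s0, s4}; fixed.
Sat(EG (valid ∧ (valid ∨ done))) = {s0, s4}
Sat(EX (EG (valid ∧ (valid ∨ done)))) = {s : some successor in {s0, s4}} = {s0, s4}
AG (EX (EG (valid ∧ (valid ∨ done)))): greatest fixpoint, start Z0 = {s0, s4}, keep only states in Sat with every successor in Z. Z1 = {s0}; fixed.
Sat(AG (EX (EG (valid ∧ (valid ∨ done))))) = {s0}
s4 ∉ Sat(AG (EX (EG (valid ∧ (valid ∨ done))))) = {s0}, so the formula does not hold at s4.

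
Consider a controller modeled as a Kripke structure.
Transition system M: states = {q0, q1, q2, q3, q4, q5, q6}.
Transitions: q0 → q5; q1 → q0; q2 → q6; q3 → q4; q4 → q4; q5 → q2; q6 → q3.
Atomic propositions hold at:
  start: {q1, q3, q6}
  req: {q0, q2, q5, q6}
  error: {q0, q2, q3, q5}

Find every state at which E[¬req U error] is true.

Sat(¬req) = {q1, q3, q4}
E[¬req U error]: least fixpoint, start Z0 = Sat(error) = {q0, q2, q3, q5}, add states in Sat(¬req) with some successor in Z. Z1 = {q0, q1, q2, q3, q5}; fixed.
Sat(E[¬req U error]) = {q0, q1, q2, q3, q5}

{q0, q1, q2, q3, q5}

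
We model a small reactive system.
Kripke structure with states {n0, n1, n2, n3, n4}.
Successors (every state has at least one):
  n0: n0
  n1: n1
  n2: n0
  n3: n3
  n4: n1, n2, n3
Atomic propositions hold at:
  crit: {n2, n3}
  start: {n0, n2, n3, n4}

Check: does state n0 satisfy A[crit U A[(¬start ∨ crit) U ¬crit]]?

Yes

Sat(¬start) = {n1}
Sat(¬start ∨ crit) = {n1, n2, n3}
Sat(¬crit) = {n0, n1, n4}
A[(¬start ∨ crit) U ¬crit]: least fixpoint, start Z0 = Sat(¬crit) = {n0, n1, n4}, add states in Sat(¬start ∨ crit) with every successor in Z. Z1 = {n0, n1, n2, n4}; fixed.
Sat(A[(¬start ∨ crit) U ¬crit]) = {n0, n1, n2, n4}
A[crit U A[(¬start ∨ crit) U ¬crit]]: least fixpoint, start Z0 = Sat(A[(¬start ∨ crit) U ¬crit]) = {n0, n1, n2, n4}, add states in Sat(crit) with every successor in Z. Already a fixed point.
Sat(A[crit U A[(¬start ∨ crit) U ¬crit]]) = {n0, n1, n2, n4}
n0 ∈ Sat(A[crit U A[(¬start ∨ crit) U ¬crit]]) = {n0, n1, n2, n4}, so the formula holds at n0.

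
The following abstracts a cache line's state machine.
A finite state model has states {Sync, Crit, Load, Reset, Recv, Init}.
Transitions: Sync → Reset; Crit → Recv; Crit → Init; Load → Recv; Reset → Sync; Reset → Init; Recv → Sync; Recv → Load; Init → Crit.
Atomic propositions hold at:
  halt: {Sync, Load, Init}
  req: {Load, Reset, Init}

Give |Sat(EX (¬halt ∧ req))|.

1

Sat(¬halt) = {Crit, Reset, Recv}
Sat(¬halt ∧ req) = {Reset}
Sat(EX (¬halt ∧ req)) = {s : some successor in {Reset}} = {Sync}
|Sat(EX (¬halt ∧ req))| = |{Sync}| = 1.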